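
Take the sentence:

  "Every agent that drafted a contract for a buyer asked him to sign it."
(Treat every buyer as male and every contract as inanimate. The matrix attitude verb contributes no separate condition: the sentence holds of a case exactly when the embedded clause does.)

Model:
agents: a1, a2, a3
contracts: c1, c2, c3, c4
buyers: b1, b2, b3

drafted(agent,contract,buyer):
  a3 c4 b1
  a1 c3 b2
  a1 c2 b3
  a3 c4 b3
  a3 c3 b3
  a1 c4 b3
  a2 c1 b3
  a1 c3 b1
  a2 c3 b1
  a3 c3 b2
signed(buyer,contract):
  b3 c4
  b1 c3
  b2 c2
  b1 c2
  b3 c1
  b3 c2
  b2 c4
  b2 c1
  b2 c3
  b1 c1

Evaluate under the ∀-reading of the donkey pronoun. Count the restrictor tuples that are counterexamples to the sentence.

"him" takes "a buyer" as antecedent and "it" takes "a contract"; both are donkey pronouns co-varying with the restrictor.
Strong reading: for every (a,c,b) with drafted(a,c,b), signed(b,c).
Restrictor triples: (a1,c2,b3)→signed(b3,c2) ✓  (a1,c3,b1)→signed(b1,c3) ✓  (a1,c3,b2)→signed(b2,c3) ✓  (a1,c4,b3)→signed(b3,c4) ✓  (a2,c1,b3)→signed(b3,c1) ✓  (a2,c3,b1)→signed(b1,c3) ✓  (a3,c3,b2)→signed(b2,c3) ✓  (a3,c3,b3)→signed(b3,c3) ✗  (a3,c4,b1)→signed(b1,c4) ✗  (a3,c4,b3)→signed(b3,c4) ✓
Counterexamples (restrictor triples failing the scope): 2.

2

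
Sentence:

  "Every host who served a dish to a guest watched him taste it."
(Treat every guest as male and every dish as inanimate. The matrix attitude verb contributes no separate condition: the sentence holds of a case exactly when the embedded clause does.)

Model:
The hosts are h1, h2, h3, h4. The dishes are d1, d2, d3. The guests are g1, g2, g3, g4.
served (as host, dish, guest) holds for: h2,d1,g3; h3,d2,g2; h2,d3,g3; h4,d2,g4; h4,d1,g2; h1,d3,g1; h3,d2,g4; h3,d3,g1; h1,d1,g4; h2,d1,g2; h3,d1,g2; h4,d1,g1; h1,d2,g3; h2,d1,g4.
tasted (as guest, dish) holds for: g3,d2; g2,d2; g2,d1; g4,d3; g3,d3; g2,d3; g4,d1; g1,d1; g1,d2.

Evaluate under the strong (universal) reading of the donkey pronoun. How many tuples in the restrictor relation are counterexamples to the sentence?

"him" takes "a guest" as antecedent and "it" takes "a dish"; both are donkey pronouns co-varying with the restrictor.
Strong reading: for every (h,d,g) with served(h,d,g), tasted(g,d).
Restrictor triples: (h1,d1,g4)→tasted(g4,d1) ✓  (h1,d2,g3)→tasted(g3,d2) ✓  (h1,d3,g1)→tasted(g1,d3) ✗  (h2,d1,g2)→tasted(g2,d1) ✓  (h2,d1,g3)→tasted(g3,d1) ✗  (h2,d1,g4)→tasted(g4,d1) ✓  (h2,d3,g3)→tasted(g3,d3) ✓  (h3,d1,g2)→tasted(g2,d1) ✓  (h3,d2,g2)→tasted(g2,d2) ✓  (h3,d2,g4)→tasted(g4,d2) ✗  (h3,d3,g1)→tasted(g1,d3) ✗  (h4,d1,g1)→tasted(g1,d1) ✓  (h4,d1,g2)→tasted(g2,d1) ✓  (h4,d2,g4)→tasted(g4,d2) ✗
Counterexamples (restrictor triples failing the scope): 5.

5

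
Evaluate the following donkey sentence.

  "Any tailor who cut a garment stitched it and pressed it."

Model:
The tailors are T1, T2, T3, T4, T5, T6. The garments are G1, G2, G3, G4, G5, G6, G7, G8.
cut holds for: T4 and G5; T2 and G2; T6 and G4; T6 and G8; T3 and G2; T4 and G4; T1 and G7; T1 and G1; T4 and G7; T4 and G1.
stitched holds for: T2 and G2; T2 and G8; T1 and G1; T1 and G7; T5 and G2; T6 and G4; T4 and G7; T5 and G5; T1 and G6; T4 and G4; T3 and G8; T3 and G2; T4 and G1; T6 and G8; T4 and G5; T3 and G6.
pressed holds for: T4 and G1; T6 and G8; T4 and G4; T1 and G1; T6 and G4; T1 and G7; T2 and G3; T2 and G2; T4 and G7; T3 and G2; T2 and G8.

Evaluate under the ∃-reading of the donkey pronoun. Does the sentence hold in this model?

"it" takes "a garment" as antecedent — a donkey pronoun bound across the clause boundary.
Weak reading: every tailor t with some cut-garment has at least one cut-garment g such that stitched(t,g) ∧ pressed(t,g).
Per tailor: T1:✓  T2:✓  T3:✓  T4:✓  T6:✓
Every tailor in the restrictor has a witness.

True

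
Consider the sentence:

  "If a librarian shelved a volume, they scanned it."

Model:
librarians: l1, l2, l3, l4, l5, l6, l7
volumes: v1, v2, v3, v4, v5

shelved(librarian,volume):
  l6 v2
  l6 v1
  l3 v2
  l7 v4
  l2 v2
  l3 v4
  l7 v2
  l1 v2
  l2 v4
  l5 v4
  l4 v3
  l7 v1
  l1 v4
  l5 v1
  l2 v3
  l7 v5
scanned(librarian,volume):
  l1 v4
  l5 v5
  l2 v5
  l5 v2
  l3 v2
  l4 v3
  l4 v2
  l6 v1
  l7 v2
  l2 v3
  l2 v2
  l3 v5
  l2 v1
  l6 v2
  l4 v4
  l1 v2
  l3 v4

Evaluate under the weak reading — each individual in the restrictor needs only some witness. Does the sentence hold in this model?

"it" takes "a volume" as antecedent — a donkey pronoun bound across the clause boundary.
Weak reading: every librarian l with some shelved-volume has at least one shelved-volume v such that scanned(l,v).
Per librarian: l1:✓  l2:✓  l3:✓  l4:✓  l5:✗  l6:✓  l7:✓
l5 has no witness among its shelved-volumes.

False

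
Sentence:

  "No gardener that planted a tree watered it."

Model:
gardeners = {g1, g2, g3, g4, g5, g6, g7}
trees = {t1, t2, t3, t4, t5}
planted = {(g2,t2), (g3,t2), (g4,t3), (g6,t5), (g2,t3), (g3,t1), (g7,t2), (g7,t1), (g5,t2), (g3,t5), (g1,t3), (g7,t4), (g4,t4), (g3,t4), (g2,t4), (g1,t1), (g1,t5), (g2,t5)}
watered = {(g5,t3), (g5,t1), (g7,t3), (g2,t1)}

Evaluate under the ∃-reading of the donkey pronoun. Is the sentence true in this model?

True

"it" takes "a tree" as antecedent — a donkey pronoun bound across the clause boundary.
Truth condition: for no (g,t) with planted(g,t) does watered(g,t) hold.
Restrictor pairs — does the scope hold? (g1,t1):fails  (g1,t3):fails  (g1,t5):fails  (g2,t2):fails  (g2,t3):fails  (g2,t4):fails  (g2,t5):fails  (g3,t1):fails  (g3,t2):fails  (g3,t4):fails  (g3,t5):fails  (g4,t3):fails  (g4,t4):fails  (g5,t2):fails  (g6,t5):fails  (g7,t1):fails  (g7,t2):fails  (g7,t4):fails
Scope holds for no restrictor pair, so the sentence is true.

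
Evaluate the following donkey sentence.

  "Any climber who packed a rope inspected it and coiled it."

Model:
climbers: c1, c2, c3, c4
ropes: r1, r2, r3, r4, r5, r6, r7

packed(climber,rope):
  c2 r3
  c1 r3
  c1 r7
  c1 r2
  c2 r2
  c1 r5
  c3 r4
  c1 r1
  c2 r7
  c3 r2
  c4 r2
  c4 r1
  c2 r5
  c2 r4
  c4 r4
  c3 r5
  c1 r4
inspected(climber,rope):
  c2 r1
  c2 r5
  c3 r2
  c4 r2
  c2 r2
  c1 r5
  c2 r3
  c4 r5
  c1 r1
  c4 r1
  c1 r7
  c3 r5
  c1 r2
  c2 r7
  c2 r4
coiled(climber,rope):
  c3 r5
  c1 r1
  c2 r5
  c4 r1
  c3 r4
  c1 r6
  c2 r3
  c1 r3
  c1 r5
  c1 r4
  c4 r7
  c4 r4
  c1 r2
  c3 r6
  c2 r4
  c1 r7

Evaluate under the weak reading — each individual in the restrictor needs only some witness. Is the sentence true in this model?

True

"it" takes "a rope" as antecedent — a donkey pronoun bound across the clause boundary.
Weak reading: every climber c with some packed-rope has at least one packed-rope r such that inspected(c,r) ∧ coiled(c,r).
Per climber: c1:✓  c2:✓  c3:✓  c4:✓
Every climber in the restrictor has a witness.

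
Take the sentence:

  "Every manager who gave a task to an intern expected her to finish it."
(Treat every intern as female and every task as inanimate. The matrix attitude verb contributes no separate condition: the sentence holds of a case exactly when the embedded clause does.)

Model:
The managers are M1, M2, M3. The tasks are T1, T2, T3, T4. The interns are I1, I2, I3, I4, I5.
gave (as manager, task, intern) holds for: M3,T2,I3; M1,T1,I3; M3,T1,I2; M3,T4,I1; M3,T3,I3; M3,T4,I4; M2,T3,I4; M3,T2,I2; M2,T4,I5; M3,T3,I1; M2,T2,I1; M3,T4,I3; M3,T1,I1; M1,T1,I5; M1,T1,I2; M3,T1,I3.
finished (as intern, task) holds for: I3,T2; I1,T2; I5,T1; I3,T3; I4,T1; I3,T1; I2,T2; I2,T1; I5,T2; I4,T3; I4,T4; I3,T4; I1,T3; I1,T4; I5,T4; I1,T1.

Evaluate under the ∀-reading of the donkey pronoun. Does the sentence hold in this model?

True

"her" takes "an intern" as antecedent and "it" takes "a task"; both are donkey pronouns co-varying with the restrictor.
Strong reading: for every (m,t,i) with gave(m,t,i), finished(i,t).
Restrictor triples: (M1,T1,I2)→finished(I2,T1) ✓  (M1,T1,I3)→finished(I3,T1) ✓  (M1,T1,I5)→finished(I5,T1) ✓  (M2,T2,I1)→finished(I1,T2) ✓  (M2,T3,I4)→finished(I4,T3) ✓  (M2,T4,I5)→finished(I5,T4) ✓  (M3,T1,I1)→finished(I1,T1) ✓  (M3,T1,I2)→finished(I2,T1) ✓  (M3,T1,I3)→finished(I3,T1) ✓  (M3,T2,I2)→finished(I2,T2) ✓  (M3,T2,I3)→finished(I3,T2) ✓  (M3,T3,I1)→finished(I1,T3) ✓  (M3,T3,I3)→finished(I3,T3) ✓  (M3,T4,I1)→finished(I1,T4) ✓  (M3,T4,I3)→finished(I3,T4) ✓  (M3,T4,I4)→finished(I4,T4) ✓
Every restrictor triple satisfies the scope.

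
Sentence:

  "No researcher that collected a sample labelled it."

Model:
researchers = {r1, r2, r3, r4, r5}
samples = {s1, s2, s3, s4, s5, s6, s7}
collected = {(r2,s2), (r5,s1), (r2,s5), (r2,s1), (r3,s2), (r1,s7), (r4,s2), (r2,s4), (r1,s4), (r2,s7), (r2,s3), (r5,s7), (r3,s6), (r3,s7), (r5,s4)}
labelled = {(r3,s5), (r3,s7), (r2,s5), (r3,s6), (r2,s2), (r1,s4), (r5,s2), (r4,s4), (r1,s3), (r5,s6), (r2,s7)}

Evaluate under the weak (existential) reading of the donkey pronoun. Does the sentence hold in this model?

"it" takes "a sample" as antecedent — a donkey pronoun bound across the clause boundary.
Truth condition: for no (r,s) with collected(r,s) does labelled(r,s) hold.
Restrictor pairs — does the scope hold? (r1,s4):holds  (r1,s7):fails  (r2,s1):fails  (r2,s2):holds  (r2,s3):fails  (r2,s4):fails  (r2,s5):holds  (r2,s7):holds  (r3,s2):fails  (r3,s6):holds  (r3,s7):holds  (r4,s2):fails  (r5,s1):fails  (r5,s4):fails  (r5,s7):fails
Scope holds for 6 pair(s), so the sentence is false.

False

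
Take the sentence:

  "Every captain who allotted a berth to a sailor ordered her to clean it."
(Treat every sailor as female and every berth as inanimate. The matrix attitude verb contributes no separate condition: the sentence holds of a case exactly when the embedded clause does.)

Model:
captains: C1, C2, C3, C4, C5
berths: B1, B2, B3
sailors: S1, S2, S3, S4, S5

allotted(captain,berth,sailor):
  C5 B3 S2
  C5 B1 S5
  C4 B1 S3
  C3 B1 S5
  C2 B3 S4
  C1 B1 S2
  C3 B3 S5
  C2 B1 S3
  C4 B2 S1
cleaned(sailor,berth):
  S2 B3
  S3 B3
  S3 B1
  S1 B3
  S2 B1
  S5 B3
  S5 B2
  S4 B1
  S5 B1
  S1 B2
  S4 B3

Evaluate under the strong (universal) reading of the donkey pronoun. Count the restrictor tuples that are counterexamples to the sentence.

"her" takes "a sailor" as antecedent and "it" takes "a berth"; both are donkey pronouns co-varying with the restrictor.
Strong reading: for every (c,b,s) with allotted(c,b,s), cleaned(s,b).
Restrictor triples: (C1,B1,S2)→cleaned(S2,B1) ✓  (C2,B1,S3)→cleaned(S3,B1) ✓  (C2,B3,S4)→cleaned(S4,B3) ✓  (C3,B1,S5)→cleaned(S5,B1) ✓  (C3,B3,S5)→cleaned(S5,B3) ✓  (C4,B1,S3)→cleaned(S3,B1) ✓  (C4,B2,S1)→cleaned(S1,B2) ✓  (C5,B1,S5)→cleaned(S5,B1) ✓  (C5,B3,S2)→cleaned(S2,B3) ✓
Counterexamples (restrictor triples failing the scope): 0.

0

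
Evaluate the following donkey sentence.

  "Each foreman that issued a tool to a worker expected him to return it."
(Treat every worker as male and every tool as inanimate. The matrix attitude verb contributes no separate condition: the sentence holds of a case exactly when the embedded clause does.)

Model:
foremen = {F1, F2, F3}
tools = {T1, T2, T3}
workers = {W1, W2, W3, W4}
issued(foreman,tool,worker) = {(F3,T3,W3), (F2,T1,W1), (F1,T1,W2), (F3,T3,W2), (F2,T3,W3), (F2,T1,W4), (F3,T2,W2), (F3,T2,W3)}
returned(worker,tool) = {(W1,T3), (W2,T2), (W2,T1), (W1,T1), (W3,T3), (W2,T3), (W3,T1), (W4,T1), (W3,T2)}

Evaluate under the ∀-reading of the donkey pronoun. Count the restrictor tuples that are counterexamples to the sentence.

0

"him" takes "a worker" as antecedent and "it" takes "a tool"; both are donkey pronouns co-varying with the restrictor.
Strong reading: for every (f,t,w) with issued(f,t,w), returned(w,t).
Restrictor triples: (F1,T1,W2)→returned(W2,T1) ✓  (F2,T1,W1)→returned(W1,T1) ✓  (F2,T1,W4)→returned(W4,T1) ✓  (F2,T3,W3)→returned(W3,T3) ✓  (F3,T2,W2)→returned(W2,T2) ✓  (F3,T2,W3)→returned(W3,T2) ✓  (F3,T3,W2)→returned(W2,T3) ✓  (F3,T3,W3)→returned(W3,T3) ✓
Counterexamples (restrictor triples failing the scope): 0.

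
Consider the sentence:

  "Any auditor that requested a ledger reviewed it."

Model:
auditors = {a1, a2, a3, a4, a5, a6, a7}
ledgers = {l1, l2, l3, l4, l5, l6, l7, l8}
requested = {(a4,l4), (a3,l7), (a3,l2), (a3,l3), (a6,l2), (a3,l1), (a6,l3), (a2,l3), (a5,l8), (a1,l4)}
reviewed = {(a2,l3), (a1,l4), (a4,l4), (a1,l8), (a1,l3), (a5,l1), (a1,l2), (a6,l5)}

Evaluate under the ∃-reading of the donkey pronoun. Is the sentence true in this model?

"it" takes "a ledger" as antecedent — a donkey pronoun bound across the clause boundary.
Weak reading: every auditor a with some requested-ledger has at least one requested-ledger l such that reviewed(a,l).
Per auditor: a1:✓  a2:✓  a3:✗  a4:✓  a5:✗  a6:✗
a3 has no witness among its requested-ledgers.

False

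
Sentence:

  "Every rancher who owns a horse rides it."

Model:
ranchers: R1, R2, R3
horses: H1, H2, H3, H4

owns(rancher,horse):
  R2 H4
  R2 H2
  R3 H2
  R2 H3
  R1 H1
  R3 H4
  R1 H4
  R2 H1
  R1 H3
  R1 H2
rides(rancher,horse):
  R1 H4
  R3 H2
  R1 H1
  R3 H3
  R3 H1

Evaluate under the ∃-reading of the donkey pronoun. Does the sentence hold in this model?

"it" takes "a horse" as antecedent — a donkey pronoun bound across the clause boundary.
Weak reading: every rancher r with some owns-horse has at least one owns-horse h such that rides(r,h).
Per rancher: R1:✓  R2:✗  R3:✓
R2 has no witness among its owns-horses.

False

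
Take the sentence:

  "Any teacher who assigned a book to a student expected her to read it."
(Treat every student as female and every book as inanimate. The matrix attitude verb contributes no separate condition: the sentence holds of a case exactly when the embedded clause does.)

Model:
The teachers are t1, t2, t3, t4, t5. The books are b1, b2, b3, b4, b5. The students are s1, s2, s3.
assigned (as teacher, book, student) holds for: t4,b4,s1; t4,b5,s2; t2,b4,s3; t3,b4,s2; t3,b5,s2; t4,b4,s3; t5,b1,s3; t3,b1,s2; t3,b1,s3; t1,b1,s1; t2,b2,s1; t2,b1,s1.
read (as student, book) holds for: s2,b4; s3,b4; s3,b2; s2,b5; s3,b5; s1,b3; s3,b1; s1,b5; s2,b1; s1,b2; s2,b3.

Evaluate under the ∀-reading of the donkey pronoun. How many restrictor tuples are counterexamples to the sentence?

3

"her" takes "a student" as antecedent and "it" takes "a book"; both are donkey pronouns co-varying with the restrictor.
Strong reading: for every (t,b,s) with assigned(t,b,s), read(s,b).
Restrictor triples: (t1,b1,s1)→read(s1,b1) ✗  (t2,b1,s1)→read(s1,b1) ✗  (t2,b2,s1)→read(s1,b2) ✓  (t2,b4,s3)→read(s3,b4) ✓  (t3,b1,s2)→read(s2,b1) ✓  (t3,b1,s3)→read(s3,b1) ✓  (t3,b4,s2)→read(s2,b4) ✓  (t3,b5,s2)→read(s2,b5) ✓  (t4,b4,s1)→read(s1,b4) ✗  (t4,b4,s3)→read(s3,b4) ✓  (t4,b5,s2)→read(s2,b5) ✓  (t5,b1,s3)→read(s3,b1) ✓
Counterexamples (restrictor triples failing the scope): 3.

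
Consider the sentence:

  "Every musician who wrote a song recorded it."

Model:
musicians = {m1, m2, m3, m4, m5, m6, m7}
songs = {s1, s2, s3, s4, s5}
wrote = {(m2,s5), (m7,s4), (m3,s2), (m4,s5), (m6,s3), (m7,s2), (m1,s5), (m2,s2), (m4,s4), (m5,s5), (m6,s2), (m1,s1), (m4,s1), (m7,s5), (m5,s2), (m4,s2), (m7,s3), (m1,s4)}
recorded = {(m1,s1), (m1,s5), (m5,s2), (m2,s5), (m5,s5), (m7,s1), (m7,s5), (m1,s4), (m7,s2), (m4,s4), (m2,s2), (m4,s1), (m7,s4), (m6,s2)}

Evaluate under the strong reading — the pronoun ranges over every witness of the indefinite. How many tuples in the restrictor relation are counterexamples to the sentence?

"it" takes "a song" as antecedent — a donkey pronoun bound across the clause boundary.
Strong reading: for every (m,s) with wrote(m,s), recorded(m,s).
Restrictor pairs: (m1,s1) ✓  (m1,s4) ✓  (m1,s5) ✓  (m2,s2) ✓  (m2,s5) ✓  (m3,s2) ✗  (m4,s1) ✓  (m4,s2) ✗  (m4,s4) ✓  (m4,s5) ✗  (m5,s2) ✓  (m5,s5) ✓  (m6,s2) ✓  (m6,s3) ✗  (m7,s2) ✓  (m7,s3) ✗  (m7,s4) ✓  (m7,s5) ✓
Counterexamples (restrictor pairs failing the scope): 5.

5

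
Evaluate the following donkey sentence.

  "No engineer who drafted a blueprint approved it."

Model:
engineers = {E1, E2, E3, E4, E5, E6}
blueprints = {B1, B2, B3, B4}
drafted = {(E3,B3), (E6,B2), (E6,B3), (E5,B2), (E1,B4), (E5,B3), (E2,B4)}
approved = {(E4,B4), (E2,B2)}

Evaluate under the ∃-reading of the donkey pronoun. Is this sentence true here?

"it" takes "a blueprint" as antecedent — a donkey pronoun bound across the clause boundary.
Truth condition: for no (e,b) with drafted(e,b) does approved(e,b) hold.
Restrictor pairs — does the scope hold? (E1,B4):fails  (E2,B4):fails  (E3,B3):fails  (E5,B2):fails  (E5,B3):fails  (E6,B2):fails  (E6,B3):fails
Scope holds for no restrictor pair, so the sentence is true.

True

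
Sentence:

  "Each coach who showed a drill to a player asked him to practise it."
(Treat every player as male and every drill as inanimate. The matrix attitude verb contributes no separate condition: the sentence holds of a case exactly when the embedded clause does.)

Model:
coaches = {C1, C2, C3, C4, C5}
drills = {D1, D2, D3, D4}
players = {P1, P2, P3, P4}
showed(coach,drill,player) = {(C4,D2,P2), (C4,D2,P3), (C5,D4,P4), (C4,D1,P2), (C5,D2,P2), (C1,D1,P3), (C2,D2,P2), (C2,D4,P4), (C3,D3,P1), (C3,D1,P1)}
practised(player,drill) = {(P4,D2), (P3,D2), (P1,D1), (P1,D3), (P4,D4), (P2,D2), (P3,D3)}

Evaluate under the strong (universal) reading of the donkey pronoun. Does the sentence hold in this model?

False

"him" takes "a player" as antecedent and "it" takes "a drill"; both are donkey pronouns co-varying with the restrictor.
Strong reading: for every (c,d,p) with showed(c,d,p), practised(p,d).
Restrictor triples: (C1,D1,P3)→practised(P3,D1) ✗  (C2,D2,P2)→practised(P2,D2) ✓  (C2,D4,P4)→practised(P4,D4) ✓  (C3,D1,P1)→practised(P1,D1) ✓  (C3,D3,P1)→practised(P1,D3) ✓  (C4,D1,P2)→practised(P2,D1) ✗  (C4,D2,P2)→practised(P2,D2) ✓  (C4,D2,P3)→practised(P3,D2) ✓  (C5,D2,P2)→practised(P2,D2) ✓  (C5,D4,P4)→practised(P4,D4) ✓
Counterexample: (C1,D1,P3) — practised(P3,D1) does not hold.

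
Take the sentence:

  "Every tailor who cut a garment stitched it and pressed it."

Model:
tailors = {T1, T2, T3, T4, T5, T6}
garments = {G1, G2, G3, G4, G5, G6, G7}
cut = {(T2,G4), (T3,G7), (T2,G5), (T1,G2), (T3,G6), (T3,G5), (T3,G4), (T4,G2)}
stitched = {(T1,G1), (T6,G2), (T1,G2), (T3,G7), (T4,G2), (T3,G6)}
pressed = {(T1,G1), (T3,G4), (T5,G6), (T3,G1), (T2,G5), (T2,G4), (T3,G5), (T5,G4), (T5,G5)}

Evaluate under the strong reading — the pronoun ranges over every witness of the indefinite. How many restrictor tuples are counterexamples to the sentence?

"it" takes "a garment" as antecedent — a donkey pronoun bound across the clause boundary.
Strong reading: for every (t,g) with cut(t,g), stitched(t,g) ∧ pressed(t,g).
Restrictor pairs: (T1,G2) ✗  (T2,G4) ✗  (T2,G5) ✗  (T3,G4) ✗  (T3,G5) ✗  (T3,G6) ✗  (T3,G7) ✗  (T4,G2) ✗
Counterexamples (restrictor pairs failing the scope): 8.

8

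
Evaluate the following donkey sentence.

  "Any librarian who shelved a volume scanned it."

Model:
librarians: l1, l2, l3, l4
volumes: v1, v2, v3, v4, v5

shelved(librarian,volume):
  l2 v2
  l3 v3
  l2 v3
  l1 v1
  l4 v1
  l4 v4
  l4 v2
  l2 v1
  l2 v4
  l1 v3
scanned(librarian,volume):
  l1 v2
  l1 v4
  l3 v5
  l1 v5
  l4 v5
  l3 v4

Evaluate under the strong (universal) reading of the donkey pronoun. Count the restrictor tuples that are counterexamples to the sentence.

10

"it" takes "a volume" as antecedent — a donkey pronoun bound across the clause boundary.
Strong reading: for every (l,v) with shelved(l,v), scanned(l,v).
Restrictor pairs: (l1,v1) ✗  (l1,v3) ✗  (l2,v1) ✗  (l2,v2) ✗  (l2,v3) ✗  (l2,v4) ✗  (l3,v3) ✗  (l4,v1) ✗  (l4,v2) ✗  (l4,v4) ✗
Counterexamples (restrictor pairs failing the scope): 10.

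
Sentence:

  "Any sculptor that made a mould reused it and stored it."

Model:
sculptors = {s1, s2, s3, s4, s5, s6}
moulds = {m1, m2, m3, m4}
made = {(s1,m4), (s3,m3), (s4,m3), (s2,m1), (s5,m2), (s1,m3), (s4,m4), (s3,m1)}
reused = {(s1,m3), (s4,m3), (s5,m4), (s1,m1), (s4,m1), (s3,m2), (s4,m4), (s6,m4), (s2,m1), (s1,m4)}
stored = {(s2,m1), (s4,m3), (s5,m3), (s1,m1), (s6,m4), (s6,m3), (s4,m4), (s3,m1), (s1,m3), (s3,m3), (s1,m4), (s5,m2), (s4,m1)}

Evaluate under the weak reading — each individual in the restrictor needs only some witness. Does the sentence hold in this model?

"it" takes "a mould" as antecedent — a donkey pronoun bound across the clause boundary.
Weak reading: every sculptor s with some made-mould has at least one made-mould m such that reused(s,m) ∧ stored(s,m).
Per sculptor: s1:✓  s2:✓  s3:✗  s4:✓  s5:✗
s3 has no witness among its made-moulds.

False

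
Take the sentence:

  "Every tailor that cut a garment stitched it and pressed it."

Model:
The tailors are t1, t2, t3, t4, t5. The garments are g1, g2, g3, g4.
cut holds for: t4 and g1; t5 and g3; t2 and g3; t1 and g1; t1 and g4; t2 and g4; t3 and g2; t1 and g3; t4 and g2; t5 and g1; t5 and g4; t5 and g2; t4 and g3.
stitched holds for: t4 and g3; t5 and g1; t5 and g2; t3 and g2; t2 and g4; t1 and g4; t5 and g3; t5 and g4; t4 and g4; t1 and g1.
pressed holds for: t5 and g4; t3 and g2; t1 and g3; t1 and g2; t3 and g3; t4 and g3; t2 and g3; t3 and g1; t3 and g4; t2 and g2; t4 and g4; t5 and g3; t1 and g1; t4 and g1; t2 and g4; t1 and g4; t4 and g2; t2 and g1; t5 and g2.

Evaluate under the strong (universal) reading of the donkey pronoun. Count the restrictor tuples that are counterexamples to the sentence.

5

"it" takes "a garment" as antecedent — a donkey pronoun bound across the clause boundary.
Strong reading: for every (t,g) with cut(t,g), stitched(t,g) ∧ pressed(t,g).
Restrictor pairs: (t1,g1) ✓  (t1,g3) ✗  (t1,g4) ✓  (t2,g3) ✗  (t2,g4) ✓  (t3,g2) ✓  (t4,g1) ✗  (t4,g2) ✗  (t4,g3) ✓  (t5,g1) ✗  (t5,g2) ✓  (t5,g3) ✓  (t5,g4) ✓
Counterexamples (restrictor pairs failing the scope): 5.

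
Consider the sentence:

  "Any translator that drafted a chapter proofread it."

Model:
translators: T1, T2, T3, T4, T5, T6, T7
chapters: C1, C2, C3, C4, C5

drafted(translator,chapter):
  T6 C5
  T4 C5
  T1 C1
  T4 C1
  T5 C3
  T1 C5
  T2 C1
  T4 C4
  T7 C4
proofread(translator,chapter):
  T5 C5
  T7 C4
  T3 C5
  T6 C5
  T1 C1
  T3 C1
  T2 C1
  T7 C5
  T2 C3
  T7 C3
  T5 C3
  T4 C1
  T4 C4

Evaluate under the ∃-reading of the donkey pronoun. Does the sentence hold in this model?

True

"it" takes "a chapter" as antecedent — a donkey pronoun bound across the clause boundary.
Weak reading: every translator t with some drafted-chapter has at least one drafted-chapter c such that proofread(t,c).
Per translator: T1:✓  T2:✓  T4:✓  T5:✓  T6:✓  T7:✓
Every translator in the restrictor has a witness.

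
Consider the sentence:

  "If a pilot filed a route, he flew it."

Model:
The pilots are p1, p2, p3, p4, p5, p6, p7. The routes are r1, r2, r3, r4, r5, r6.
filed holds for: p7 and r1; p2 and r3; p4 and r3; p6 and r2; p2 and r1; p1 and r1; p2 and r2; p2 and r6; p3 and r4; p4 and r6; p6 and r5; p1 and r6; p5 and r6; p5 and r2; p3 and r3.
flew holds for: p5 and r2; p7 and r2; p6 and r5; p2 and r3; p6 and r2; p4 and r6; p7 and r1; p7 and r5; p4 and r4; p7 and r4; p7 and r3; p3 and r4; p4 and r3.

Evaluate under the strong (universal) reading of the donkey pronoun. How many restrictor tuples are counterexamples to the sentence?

7

"it" takes "a route" as antecedent — a donkey pronoun bound across the clause boundary.
Strong reading: for every (p,r) with filed(p,r), flew(p,r).
Restrictor pairs: (p1,r1) ✗  (p1,r6) ✗  (p2,r1) ✗  (p2,r2) ✗  (p2,r3) ✓  (p2,r6) ✗  (p3,r3) ✗  (p3,r4) ✓  (p4,r3) ✓  (p4,r6) ✓  (p5,r2) ✓  (p5,r6) ✗  (p6,r2) ✓  (p6,r5) ✓  (p7,r1) ✓
Counterexamples (restrictor pairs failing the scope): 7.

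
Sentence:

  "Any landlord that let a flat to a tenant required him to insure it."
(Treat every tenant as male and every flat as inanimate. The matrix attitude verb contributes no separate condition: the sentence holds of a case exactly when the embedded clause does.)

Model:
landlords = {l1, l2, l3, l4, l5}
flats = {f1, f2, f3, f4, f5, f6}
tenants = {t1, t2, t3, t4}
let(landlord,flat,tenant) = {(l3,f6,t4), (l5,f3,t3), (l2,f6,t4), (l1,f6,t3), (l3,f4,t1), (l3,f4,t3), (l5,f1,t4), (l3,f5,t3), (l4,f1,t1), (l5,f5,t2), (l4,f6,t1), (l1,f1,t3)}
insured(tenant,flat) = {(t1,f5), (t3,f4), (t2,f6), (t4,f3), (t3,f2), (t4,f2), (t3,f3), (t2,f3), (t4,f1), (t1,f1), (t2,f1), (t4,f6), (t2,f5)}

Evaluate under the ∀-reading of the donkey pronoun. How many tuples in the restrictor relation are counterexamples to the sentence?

"him" takes "a tenant" as antecedent and "it" takes "a flat"; both are donkey pronouns co-varying with the restrictor.
Strong reading: for every (l,f,t) with let(l,f,t), insured(t,f).
Restrictor triples: (l1,f1,t3)→insured(t3,f1) ✗  (l1,f6,t3)→insured(t3,f6) ✗  (l2,f6,t4)→insured(t4,f6) ✓  (l3,f4,t1)→insured(t1,f4) ✗  (l3,f4,t3)→insured(t3,f4) ✓  (l3,f5,t3)→insured(t3,f5) ✗  (l3,f6,t4)→insured(t4,f6) ✓  (l4,f1,t1)→insured(t1,f1) ✓  (l4,f6,t1)→insured(t1,f6) ✗  (l5,f1,t4)→insured(t4,f1) ✓  (l5,f3,t3)→insured(t3,f3) ✓  (l5,f5,t2)→insured(t2,f5) ✓
Counterexamples (restrictor triples failing the scope): 5.

5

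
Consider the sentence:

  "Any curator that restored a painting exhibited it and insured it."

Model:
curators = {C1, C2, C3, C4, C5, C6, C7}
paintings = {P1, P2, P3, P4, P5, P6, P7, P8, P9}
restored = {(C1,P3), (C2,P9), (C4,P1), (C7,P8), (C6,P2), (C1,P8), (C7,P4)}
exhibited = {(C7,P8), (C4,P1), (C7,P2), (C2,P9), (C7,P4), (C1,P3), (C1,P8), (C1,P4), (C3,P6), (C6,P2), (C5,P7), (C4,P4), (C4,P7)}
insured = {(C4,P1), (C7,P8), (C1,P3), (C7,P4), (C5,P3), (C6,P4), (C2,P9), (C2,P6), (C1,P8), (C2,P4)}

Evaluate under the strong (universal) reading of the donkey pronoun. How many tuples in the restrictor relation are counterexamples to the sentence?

"it" takes "a painting" as antecedent — a donkey pronoun bound across the clause boundary.
Strong reading: for every (c,p) with restored(c,p), exhibited(c,p) ∧ insured(c,p).
Restrictor pairs: (C1,P3) ✓  (C1,P8) ✓  (C2,P9) ✓  (C4,P1) ✓  (C6,P2) ✗  (C7,P4) ✓  (C7,P8) ✓
Counterexamples (restrictor pairs failing the scope): 1.

1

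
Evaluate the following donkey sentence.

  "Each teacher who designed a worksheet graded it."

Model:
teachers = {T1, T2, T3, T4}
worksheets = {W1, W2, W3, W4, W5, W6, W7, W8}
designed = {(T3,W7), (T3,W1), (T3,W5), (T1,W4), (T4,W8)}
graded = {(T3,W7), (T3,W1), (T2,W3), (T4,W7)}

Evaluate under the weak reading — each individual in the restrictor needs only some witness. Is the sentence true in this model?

False

"it" takes "a worksheet" as antecedent — a donkey pronoun bound across the clause boundary.
Weak reading: every teacher t with some designed-worksheet has at least one designed-worksheet w such that graded(t,w).
Per teacher: T1:✗  T3:✓  T4:✗
T1 has no witness among its designed-worksheets.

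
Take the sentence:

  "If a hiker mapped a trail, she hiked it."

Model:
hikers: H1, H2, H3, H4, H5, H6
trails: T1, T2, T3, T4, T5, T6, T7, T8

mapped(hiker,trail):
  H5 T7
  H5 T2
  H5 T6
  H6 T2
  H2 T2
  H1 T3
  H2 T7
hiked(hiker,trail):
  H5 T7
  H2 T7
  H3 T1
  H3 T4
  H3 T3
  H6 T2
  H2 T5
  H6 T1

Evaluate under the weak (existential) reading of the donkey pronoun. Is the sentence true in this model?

"it" takes "a trail" as antecedent — a donkey pronoun bound across the clause boundary.
Weak reading: every hiker h with some mapped-trail has at least one mapped-trail t such that hiked(h,t).
Per hiker: H1:✗  H2:✓  H5:✓  H6:✓
H1 has no witness among its mapped-trails.

False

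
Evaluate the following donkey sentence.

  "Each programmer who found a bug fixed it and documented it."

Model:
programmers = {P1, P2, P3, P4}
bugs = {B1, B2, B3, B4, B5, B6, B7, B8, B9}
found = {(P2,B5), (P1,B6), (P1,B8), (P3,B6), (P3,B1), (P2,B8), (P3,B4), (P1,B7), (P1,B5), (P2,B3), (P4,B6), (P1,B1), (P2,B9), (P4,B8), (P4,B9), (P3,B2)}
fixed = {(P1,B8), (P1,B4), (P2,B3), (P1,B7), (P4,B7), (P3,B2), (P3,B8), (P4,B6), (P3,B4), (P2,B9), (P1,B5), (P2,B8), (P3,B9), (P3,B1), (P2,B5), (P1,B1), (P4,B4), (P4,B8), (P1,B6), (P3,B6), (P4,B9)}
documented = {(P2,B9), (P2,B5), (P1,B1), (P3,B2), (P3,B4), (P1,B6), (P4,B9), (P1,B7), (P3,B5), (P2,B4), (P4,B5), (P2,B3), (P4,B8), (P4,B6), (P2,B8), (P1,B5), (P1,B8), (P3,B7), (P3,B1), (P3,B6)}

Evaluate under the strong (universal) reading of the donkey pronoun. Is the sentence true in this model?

"it" takes "a bug" as antecedent — a donkey pronoun bound across the clause boundary.
Strong reading: for every (p,b) with found(p,b), fixed(p,b) ∧ documented(p,b).
Restrictor pairs: (P1,B1) ✓  (P1,B5) ✓  (P1,B6) ✓  (P1,B7) ✓  (P1,B8) ✓  (P2,B3) ✓  (P2,B5) ✓  (P2,B8) ✓  (P2,B9) ✓  (P3,B1) ✓  (P3,B2) ✓  (P3,B4) ✓  (P3,B6) ✓  (P4,B6) ✓  (P4,B8) ✓  (P4,B9) ✓
Every restrictor pair satisfies the scope.

True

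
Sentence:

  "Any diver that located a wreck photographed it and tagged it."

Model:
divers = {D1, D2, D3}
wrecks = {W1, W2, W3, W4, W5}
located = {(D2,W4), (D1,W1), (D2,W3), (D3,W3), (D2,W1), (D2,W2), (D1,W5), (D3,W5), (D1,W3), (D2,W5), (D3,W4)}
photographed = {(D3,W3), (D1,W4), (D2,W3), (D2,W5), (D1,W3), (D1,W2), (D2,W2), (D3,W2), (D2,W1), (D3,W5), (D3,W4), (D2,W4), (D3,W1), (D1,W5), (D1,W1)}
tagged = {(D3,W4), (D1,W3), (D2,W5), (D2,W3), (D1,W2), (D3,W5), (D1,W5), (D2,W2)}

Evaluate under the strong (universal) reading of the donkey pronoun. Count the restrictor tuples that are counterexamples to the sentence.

4

"it" takes "a wreck" as antecedent — a donkey pronoun bound across the clause boundary.
Strong reading: for every (d,w) with located(d,w), photographed(d,w) ∧ tagged(d,w).
Restrictor pairs: (D1,W1) ✗  (D1,W3) ✓  (D1,W5) ✓  (D2,W1) ✗  (D2,W2) ✓  (D2,W3) ✓  (D2,W4) ✗  (D2,W5) ✓  (D3,W3) ✗  (D3,W4) ✓  (D3,W5) ✓
Counterexamples (restrictor pairs failing the scope): 4.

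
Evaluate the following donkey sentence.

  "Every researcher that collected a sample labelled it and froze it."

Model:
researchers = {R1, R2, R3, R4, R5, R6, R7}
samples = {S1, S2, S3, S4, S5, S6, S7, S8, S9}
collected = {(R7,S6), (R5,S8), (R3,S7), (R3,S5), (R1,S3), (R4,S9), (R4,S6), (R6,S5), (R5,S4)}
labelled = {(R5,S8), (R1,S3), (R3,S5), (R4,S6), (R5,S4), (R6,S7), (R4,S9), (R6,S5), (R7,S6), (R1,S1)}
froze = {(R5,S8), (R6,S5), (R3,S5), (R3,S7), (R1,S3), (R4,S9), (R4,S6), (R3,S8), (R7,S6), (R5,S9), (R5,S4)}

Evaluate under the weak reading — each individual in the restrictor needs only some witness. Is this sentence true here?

True

"it" takes "a sample" as antecedent — a donkey pronoun bound across the clause boundary.
Weak reading: every researcher r with some collected-sample has at least one collected-sample s such that labelled(r,s) ∧ froze(r,s).
Per researcher: R1:✓  R3:✓  R4:✓  R5:✓  R6:✓  R7:✓
Every researcher in the restrictor has a witness.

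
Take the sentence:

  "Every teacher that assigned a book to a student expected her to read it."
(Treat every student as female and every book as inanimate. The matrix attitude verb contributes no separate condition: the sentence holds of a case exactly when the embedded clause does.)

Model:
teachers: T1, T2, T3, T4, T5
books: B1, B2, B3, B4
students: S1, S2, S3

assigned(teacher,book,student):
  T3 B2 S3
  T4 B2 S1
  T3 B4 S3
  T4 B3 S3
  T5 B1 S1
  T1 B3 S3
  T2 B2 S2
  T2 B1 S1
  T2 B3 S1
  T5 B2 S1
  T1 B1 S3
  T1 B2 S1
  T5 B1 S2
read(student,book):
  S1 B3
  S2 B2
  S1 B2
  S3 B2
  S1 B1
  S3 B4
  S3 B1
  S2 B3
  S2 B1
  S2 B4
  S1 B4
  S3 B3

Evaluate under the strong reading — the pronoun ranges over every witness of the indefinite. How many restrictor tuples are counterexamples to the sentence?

"her" takes "a student" as antecedent and "it" takes "a book"; both are donkey pronouns co-varying with the restrictor.
Strong reading: for every (t,b,s) with assigned(t,b,s), read(s,b).
Restrictor triples: (T1,B1,S3)→read(S3,B1) ✓  (T1,B2,S1)→read(S1,B2) ✓  (T1,B3,S3)→read(S3,B3) ✓  (T2,B1,S1)→read(S1,B1) ✓  (T2,B2,S2)→read(S2,B2) ✓  (T2,B3,S1)→read(S1,B3) ✓  (T3,B2,S3)→read(S3,B2) ✓  (T3,B4,S3)→read(S3,B4) ✓  (T4,B2,S1)→read(S1,B2) ✓  (T4,B3,S3)→read(S3,B3) ✓  (T5,B1,S1)→read(S1,B1) ✓  (T5,B1,S2)→read(S2,B1) ✓  (T5,B2,S1)→read(S1,B2) ✓
Counterexamples (restrictor triples failing the scope): 0.

0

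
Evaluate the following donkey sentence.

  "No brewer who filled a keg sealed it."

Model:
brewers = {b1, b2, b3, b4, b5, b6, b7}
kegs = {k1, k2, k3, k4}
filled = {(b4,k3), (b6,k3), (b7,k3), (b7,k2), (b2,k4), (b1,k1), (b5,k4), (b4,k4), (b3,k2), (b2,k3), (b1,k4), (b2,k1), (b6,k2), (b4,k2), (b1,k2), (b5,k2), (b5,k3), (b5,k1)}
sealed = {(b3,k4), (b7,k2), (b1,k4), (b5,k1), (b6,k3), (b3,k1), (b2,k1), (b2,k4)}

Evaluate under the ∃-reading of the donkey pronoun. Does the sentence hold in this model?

"it" takes "a keg" as antecedent — a donkey pronoun bound across the clause boundary.
Truth condition: for no (b,k) with filled(b,k) does sealed(b,k) hold.
Restrictor pairs — does the scope hold? (b1,k1):fails  (b1,k2):fails  (b1,k4):holds  (b2,k1):holds  (b2,k3):fails  (b2,k4):holds  (b3,k2):fails  (b4,k2):fails  (b4,k3):fails  (b4,k4):fails  (b5,k1):holds  (b5,k2):fails  (b5,k3):fails  (b5,k4):fails  (b6,k2):fails  (b6,k3):holds  (b7,k2):holds  (b7,k3):fails
Scope holds for 6 pair(s), so the sentence is false.

False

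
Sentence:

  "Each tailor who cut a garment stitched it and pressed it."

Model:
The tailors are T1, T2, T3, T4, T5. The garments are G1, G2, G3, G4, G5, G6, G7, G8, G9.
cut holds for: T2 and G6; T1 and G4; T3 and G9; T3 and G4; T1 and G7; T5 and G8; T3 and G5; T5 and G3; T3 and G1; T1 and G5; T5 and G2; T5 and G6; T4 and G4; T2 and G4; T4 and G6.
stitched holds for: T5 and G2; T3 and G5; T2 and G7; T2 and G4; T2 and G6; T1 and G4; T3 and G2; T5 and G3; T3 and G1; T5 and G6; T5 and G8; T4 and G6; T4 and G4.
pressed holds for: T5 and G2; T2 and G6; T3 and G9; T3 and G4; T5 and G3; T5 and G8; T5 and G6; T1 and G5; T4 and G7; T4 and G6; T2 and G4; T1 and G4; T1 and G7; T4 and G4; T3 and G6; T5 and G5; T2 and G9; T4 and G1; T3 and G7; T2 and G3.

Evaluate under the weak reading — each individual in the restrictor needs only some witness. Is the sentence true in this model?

"it" takes "a garment" as antecedent — a donkey pronoun bound across the clause boundary.
Weak reading: every tailor t with some cut-garment has at least one cut-garment g such that stitched(t,g) ∧ pressed(t,g).
Per tailor: T1:✓  T2:✓  T3:✗  T4:✓  T5:✓
T3 has no witness among its cut-garments.

False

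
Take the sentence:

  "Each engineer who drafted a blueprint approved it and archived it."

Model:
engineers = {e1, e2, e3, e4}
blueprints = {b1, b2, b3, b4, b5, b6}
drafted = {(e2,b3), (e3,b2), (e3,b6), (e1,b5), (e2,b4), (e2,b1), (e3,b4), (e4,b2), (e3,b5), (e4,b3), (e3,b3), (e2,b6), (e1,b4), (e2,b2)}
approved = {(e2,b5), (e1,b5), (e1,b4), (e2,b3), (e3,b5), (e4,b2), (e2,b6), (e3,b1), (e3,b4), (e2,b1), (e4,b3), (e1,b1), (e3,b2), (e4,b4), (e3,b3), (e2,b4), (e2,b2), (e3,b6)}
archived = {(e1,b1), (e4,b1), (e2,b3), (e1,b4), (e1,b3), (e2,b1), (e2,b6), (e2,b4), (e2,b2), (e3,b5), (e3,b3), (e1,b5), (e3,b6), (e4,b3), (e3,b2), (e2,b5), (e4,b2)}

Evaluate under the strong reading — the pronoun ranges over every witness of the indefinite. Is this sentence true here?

False

"it" takes "a blueprint" as antecedent — a donkey pronoun bound across the clause boundary.
Strong reading: for every (e,b) with drafted(e,b), approved(e,b) ∧ archived(e,b).
Restrictor pairs: (e1,b4) ✓  (e1,b5) ✓  (e2,b1) ✓  (e2,b2) ✓  (e2,b3) ✓  (e2,b4) ✓  (e2,b6) ✓  (e3,b2) ✓  (e3,b3) ✓  (e3,b4) ✗  (e3,b5) ✓  (e3,b6) ✓  (e4,b2) ✓  (e4,b3) ✓
Counterexample: (e3,b4) is in drafted but fails the scope.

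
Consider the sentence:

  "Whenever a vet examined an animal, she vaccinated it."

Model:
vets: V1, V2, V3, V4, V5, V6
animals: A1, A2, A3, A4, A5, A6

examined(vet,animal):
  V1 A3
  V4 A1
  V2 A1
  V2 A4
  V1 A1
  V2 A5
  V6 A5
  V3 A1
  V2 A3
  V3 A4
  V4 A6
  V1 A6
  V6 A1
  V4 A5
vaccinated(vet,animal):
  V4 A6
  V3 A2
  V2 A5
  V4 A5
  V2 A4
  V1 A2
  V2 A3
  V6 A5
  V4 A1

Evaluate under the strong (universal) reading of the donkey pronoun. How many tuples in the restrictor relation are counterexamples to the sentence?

7

"it" takes "an animal" as antecedent — a donkey pronoun bound across the clause boundary.
Strong reading: for every (v,a) with examined(v,a), vaccinated(v,a).
Restrictor pairs: (V1,A1) ✗  (V1,A3) ✗  (V1,A6) ✗  (V2,A1) ✗  (V2,A3) ✓  (V2,A4) ✓  (V2,A5) ✓  (V3,A1) ✗  (V3,A4) ✗  (V4,A1) ✓  (V4,A5) ✓  (V4,A6) ✓  (V6,A1) ✗  (V6,A5) ✓
Counterexamples (restrictor pairs failing the scope): 7.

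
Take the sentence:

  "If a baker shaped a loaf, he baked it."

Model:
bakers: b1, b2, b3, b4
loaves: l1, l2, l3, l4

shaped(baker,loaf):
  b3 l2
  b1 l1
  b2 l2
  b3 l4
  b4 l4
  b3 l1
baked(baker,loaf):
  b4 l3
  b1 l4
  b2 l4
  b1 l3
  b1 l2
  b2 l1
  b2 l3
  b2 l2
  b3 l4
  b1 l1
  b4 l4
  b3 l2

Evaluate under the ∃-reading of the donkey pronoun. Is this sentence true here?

True

"it" takes "a loaf" as antecedent — a donkey pronoun bound across the clause boundary.
Weak reading: every baker b with some shaped-loaf has at least one shaped-loaf l such that baked(b,l).
Per baker: b1:✓  b2:✓  b3:✓  b4:✓
Every baker in the restrictor has a witness.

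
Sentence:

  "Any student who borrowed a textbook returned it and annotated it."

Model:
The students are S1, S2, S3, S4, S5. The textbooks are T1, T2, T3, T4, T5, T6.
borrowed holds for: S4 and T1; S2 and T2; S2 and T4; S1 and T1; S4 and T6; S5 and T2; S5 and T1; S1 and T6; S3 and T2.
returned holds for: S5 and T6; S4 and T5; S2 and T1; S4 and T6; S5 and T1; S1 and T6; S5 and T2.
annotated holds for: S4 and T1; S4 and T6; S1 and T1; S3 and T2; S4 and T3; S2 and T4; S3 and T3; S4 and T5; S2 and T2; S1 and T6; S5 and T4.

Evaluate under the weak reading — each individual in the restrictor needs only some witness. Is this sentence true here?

"it" takes "a textbook" as antecedent — a donkey pronoun bound across the clause boundary.
Weak reading: every student s with some borrowed-textbook has at least one borrowed-textbook t such that returned(s,t) ∧ annotated(s,t).
Per student: S1:✓  S2:✗  S3:✗  S4:✓  S5:✗
S2 has no witness among its borrowed-textbooks.

False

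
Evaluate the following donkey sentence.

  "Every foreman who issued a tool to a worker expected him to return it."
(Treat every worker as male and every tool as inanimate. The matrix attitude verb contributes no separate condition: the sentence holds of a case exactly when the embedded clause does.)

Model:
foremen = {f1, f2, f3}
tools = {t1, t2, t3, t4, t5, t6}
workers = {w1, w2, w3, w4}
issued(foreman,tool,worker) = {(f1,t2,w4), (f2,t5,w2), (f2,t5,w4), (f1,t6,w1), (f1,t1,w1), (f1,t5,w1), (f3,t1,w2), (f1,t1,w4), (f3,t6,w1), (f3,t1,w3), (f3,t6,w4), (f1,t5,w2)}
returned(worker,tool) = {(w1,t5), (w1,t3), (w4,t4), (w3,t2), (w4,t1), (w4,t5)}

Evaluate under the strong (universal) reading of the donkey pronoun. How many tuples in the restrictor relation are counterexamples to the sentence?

9

"him" takes "a worker" as antecedent and "it" takes "a tool"; both are donkey pronouns co-varying with the restrictor.
Strong reading: for every (f,t,w) with issued(f,t,w), returned(w,t).
Restrictor triples: (f1,t1,w1)→returned(w1,t1) ✗  (f1,t1,w4)→returned(w4,t1) ✓  (f1,t2,w4)→returned(w4,t2) ✗  (f1,t5,w1)→returned(w1,t5) ✓  (f1,t5,w2)→returned(w2,t5) ✗  (f1,t6,w1)→returned(w1,t6) ✗  (f2,t5,w2)→returned(w2,t5) ✗  (f2,t5,w4)→returned(w4,t5) ✓  (f3,t1,w2)→returned(w2,t1) ✗  (f3,t1,w3)→returned(w3,t1) ✗  (f3,t6,w1)→returned(w1,t6) ✗  (f3,t6,w4)→returned(w4,t6) ✗
Counterexamples (restrictor triples failing the scope): 9.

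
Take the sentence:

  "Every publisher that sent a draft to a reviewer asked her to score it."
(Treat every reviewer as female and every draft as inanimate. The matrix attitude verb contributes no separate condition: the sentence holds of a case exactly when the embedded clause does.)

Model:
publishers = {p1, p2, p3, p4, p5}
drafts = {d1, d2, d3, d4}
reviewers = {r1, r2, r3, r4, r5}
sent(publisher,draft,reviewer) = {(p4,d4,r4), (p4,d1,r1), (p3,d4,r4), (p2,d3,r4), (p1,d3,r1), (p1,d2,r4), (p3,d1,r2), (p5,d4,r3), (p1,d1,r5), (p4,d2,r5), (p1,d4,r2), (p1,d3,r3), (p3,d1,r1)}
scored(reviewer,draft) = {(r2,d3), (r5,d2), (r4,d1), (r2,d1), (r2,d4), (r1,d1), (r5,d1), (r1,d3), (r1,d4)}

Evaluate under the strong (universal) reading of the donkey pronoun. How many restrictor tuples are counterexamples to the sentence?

6

"her" takes "a reviewer" as antecedent and "it" takes "a draft"; both are donkey pronouns co-varying with the restrictor.
Strong reading: for every (p,d,r) with sent(p,d,r), scored(r,d).
Restrictor triples: (p1,d1,r5)→scored(r5,d1) ✓  (p1,d2,r4)→scored(r4,d2) ✗  (p1,d3,r1)→scored(r1,d3) ✓  (p1,d3,r3)→scored(r3,d3) ✗  (p1,d4,r2)→scored(r2,d4) ✓  (p2,d3,r4)→scored(r4,d3) ✗  (p3,d1,r1)→scored(r1,d1) ✓  (p3,d1,r2)→scored(r2,d1) ✓  (p3,d4,r4)→scored(r4,d4) ✗  (p4,d1,r1)→scored(r1,d1) ✓  (p4,d2,r5)→scored(r5,d2) ✓  (p4,d4,r4)→scored(r4,d4) ✗  (p5,d4,r3)→scored(r3,d4) ✗
Counterexamples (restrictor triples failing the scope): 6.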